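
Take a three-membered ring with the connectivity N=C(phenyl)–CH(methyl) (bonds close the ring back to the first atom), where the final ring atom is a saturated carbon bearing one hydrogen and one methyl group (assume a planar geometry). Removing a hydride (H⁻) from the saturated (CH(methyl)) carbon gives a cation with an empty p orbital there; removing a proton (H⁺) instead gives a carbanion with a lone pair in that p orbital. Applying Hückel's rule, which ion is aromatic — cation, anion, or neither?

In either ion the ring is fully conjugated: every atom, including the new sp² carbon, supplies a p orbital.
Cation: 1 × 2 + 0 = 2 π electrons → 4(0)+2, aromatic.
Anion: 1 × 2 + 2 = 4 π electrons → 4(1), antiaromatic.

The cation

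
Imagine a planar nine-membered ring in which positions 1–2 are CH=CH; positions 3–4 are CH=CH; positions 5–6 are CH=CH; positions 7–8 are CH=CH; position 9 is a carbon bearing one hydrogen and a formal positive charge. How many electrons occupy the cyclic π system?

8

All ring atoms are sp² and supply a p orbital to the ring (every atom in a ring double bond is sp² and brings one electron to the p orbital; the carbocation has an empty p orbital); the conjugation is uninterrupted.
π-electron count: 4 × 2 = 8 from the double-bond units + 0 from the CH(+) atom = 8.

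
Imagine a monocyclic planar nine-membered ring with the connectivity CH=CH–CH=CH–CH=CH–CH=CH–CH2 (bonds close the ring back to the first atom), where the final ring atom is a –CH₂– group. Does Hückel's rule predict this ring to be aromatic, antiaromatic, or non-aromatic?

Non-aromatic

The CH2 carbon is saturated: the tetrahedral CH₂ carbon is sp³ and has no p orbital in the ring π system. Conjugation is not continuous around the ring.
A ring that is not fully conjugated cannot be aromatic or antiaromatic regardless of its π-electron count.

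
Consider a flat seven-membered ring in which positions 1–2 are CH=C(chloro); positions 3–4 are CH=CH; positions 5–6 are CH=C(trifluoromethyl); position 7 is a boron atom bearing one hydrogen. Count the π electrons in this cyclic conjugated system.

6

Every ring atom contributes a p orbital perpendicular to the ring (the double-bond atoms are sp², each contributing one p electron; the boron has an empty p orbital), so the π system is cyclic and fully conjugated.
Adding the contributions, 3 × 2 = 6 from the double-bond units + 0 from the BH atom = 6.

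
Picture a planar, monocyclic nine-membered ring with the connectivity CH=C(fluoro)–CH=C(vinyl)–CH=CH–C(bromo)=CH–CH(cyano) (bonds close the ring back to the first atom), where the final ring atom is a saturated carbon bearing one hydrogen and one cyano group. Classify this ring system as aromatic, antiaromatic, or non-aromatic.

The CH(cyano) position has four σ bonds — that saturated carbon is sp³ and has no p orbital in the ring π system — so the cyclic conjugation is interrupted.
Hückel's rule only applies to fully conjugated rings, so this one is simply non-aromatic.

Non-aromatic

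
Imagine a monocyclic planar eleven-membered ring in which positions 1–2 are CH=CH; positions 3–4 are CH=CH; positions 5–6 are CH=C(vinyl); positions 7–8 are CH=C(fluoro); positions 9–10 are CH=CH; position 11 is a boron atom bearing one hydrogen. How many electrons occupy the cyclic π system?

The p orbitals form a continuous loop: the double-bond atoms are sp², each contributing one p electron; the boron has an empty p orbital. The ring is fully conjugated.
π-electron count: 5 × 2 = 10 from the double-bond units + 0 from the BH atom = 10.

10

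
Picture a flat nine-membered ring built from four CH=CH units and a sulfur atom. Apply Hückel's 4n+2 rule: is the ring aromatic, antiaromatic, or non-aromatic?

Aromatic

All ring atoms are sp² and supply a p orbital to the ring (every atom in a ring double bond is sp² and brings one electron to the p orbital; the sulfur donates one lone pair from its p orbital); the conjugation is uninterrupted.
Counting π electrons: 4 × 2 = 8 from the double-bond units + 2 from the S atom = 10.
With 10 π electrons (n = 2), the Hückel 4n+2 condition holds.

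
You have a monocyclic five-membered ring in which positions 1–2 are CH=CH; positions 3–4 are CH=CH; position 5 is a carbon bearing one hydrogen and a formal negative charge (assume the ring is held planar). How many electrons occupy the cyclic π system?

6

All ring atoms are sp² and supply a p orbital to the ring (each doubly-bonded ring atom is sp² with one p-orbital electron; the carbanion's lone pair occupies the p orbital); the conjugation is uninterrupted.
Counting π electrons: 2 × 2 = 4 from the double-bond units + 2 from the CH(-) atom = 6.
(The species described is the cyclopentadienyl anion.)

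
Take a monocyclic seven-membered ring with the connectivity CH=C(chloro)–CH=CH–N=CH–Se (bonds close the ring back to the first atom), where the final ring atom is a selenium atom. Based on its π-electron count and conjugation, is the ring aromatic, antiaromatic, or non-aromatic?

Antiaromatic

All ring atoms are sp² and supply a p orbital to the ring (the double-bond atoms are sp², each contributing one p electron; the doubly-bonded nitrogens are pyridine-type — their lone pairs lie in the ring plane, leaving one electron in the p orbital; the selenium donates one lone pair from its p orbital); the conjugation is uninterrupted.
Adding the contributions, 3 × 2 = 6 from the double-bond units + 2 from the Se atom = 8.
8 = 4(2); a planar, fully conjugated 4n system is antiaromatic.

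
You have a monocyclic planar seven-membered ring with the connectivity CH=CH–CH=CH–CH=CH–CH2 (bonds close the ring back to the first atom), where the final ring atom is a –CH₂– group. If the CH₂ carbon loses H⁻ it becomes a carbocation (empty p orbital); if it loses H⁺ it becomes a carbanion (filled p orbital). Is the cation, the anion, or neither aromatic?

Both ions have a continuous loop of p orbitals — each ring atom is sp².
Cation: 3 × 2 + 0 = 6 π electrons → 4(1)+2, aromatic.
Anion: 3 × 2 + 2 = 8 π electrons → 4(2), antiaromatic.

The cation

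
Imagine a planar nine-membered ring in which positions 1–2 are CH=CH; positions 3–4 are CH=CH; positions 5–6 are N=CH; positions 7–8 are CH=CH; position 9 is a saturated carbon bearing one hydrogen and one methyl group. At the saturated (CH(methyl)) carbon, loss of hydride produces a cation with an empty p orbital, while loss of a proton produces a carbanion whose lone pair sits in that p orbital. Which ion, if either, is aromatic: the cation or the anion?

Once that carbon is sp², every ring atom has a p orbital and both ions are fully conjugated.
Cation: 4 × 2 + 0 = 8 π electrons → 4(2), antiaromatic.
Anion: 4 × 2 + 2 = 10 π electrons → 4(2)+2, aromatic.

The anion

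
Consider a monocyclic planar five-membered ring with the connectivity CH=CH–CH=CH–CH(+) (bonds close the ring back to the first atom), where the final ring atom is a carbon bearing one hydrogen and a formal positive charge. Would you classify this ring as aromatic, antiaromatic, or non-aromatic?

Antiaromatic

Check conjugation: each doubly-bonded ring atom is sp² with one p-orbital electron; the carbocation has an empty p orbital — every position has a p orbital, so the cyclic π system is continuous.
Tallying contributions gives 2 × 2 = 4 from the double-bond units + 0 from the CH(+) atom = 4.
A 4n π count (4, n = 1) in a planar conjugated ring means antiaromatic.
(This ring is the cyclopentadienyl cation.)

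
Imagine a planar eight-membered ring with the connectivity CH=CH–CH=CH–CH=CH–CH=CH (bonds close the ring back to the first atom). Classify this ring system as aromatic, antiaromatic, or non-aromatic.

Antiaromatic

Every ring atom contributes a p orbital perpendicular to the ring (the double-bond atoms are sp², each contributing one p electron), so the π system is cyclic and fully conjugated.
Adding the contributions, 4 × 2 = 8 from the 4 double-bond units.
8 is a 4n count (n = 2), so the planar conjugated ring is antiaromatic.
This is cyclooctatetraene.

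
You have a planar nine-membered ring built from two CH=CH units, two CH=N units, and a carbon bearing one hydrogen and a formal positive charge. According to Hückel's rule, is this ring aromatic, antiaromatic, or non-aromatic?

Every ring atom contributes a p orbital perpendicular to the ring (every atom in a ring double bond is sp² and brings one electron to the p orbital; the doubly-bonded nitrogens are pyridine-type — their lone pairs lie in the ring plane, leaving one electron in the p orbital; the carbocation has an empty p orbital), so the π system is cyclic and fully conjugated.
Counting π electrons: 4 × 2 = 8 from the double-bond units + 0 from the CH(+) atom = 8.
A 4n π count (8, n = 2) in a planar conjugated ring means antiaromatic.

Antiaromatic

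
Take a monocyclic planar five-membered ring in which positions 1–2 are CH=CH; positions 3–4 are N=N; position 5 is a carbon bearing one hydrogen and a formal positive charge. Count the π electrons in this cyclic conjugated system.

Check conjugation: the double-bond atoms are sp², each contributing one p electron; the doubly-bonded nitrogens are pyridine-type — their lone pairs lie in the ring plane, leaving one electron in the p orbital; the carbocation has an empty p orbital — every position has a p orbital, so the cyclic π system is continuous.
π-electron count: 2 × 2 = 4 from the double-bond units + 0 from the CH(+) atom = 4.

4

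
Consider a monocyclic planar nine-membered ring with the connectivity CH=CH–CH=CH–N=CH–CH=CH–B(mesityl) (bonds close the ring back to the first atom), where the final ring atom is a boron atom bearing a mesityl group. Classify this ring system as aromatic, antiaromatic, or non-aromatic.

Antiaromatic

Every ring atom contributes a p orbital perpendicular to the ring (each doubly-bonded ring atom is sp² with one p-orbital electron; each =N– nitrogen is pyridine-type (lone pair in the sp² plane, one electron in the p orbital); the boron has an empty p orbital), so the π system is cyclic and fully conjugated.
Tallying contributions gives 4 × 2 = 8 from the double-bond units + 0 from the B(mesityl) atom = 8.
8 is a 4n count (n = 2), so the planar conjugated ring is antiaromatic.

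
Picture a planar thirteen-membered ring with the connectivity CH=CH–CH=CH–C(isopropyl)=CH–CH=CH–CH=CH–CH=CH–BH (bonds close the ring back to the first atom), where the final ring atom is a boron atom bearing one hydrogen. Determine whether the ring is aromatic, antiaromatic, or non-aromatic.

Every ring atom contributes a p orbital perpendicular to the ring (the double-bond atoms are sp², each contributing one p electron; the boron has an empty p orbital), so the π system is cyclic and fully conjugated.
Tallying contributions gives 6 × 2 = 12 from the double-bond units + 0 from the BH atom = 12.
With 12 = 4·3 π electrons, Hückel's rule classifies the planar ring as antiaromatic.

Antiaromatic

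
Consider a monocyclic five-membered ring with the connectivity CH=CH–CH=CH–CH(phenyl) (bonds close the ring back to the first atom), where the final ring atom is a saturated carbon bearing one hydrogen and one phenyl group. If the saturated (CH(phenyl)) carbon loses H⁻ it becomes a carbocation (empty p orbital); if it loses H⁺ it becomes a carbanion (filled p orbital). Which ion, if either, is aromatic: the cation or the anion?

The anion

Once that carbon is sp², every ring atom has a p orbital and both ions are fully conjugated.
Cation: 2 × 2 + 0 = 4 π electrons → 4(1), antiaromatic.
Anion: 2 × 2 + 2 = 6 π electrons → 4(1)+2, aromatic.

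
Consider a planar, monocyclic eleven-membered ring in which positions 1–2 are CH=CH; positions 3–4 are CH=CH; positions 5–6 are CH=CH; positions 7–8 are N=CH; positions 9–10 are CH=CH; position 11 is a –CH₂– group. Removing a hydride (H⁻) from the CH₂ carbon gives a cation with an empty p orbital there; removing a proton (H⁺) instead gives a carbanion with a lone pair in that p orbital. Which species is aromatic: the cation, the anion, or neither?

In both ions every ring atom is sp² and contributes a p orbital, so both rings are fully conjugated.
Cation: 5 × 2 + 0 = 10 π electrons → 4(2)+2, aromatic.
Anion: 5 × 2 + 2 = 12 π electrons → 4(3), antiaromatic.

The cation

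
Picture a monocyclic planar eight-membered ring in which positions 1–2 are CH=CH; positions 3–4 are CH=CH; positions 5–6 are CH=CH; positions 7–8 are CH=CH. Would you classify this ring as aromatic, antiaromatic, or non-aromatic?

Antiaromatic

Every ring atom contributes a p orbital perpendicular to the ring (the double-bond atoms are sp², each contributing one p electron), so the π system is cyclic and fully conjugated.
Adding the contributions, 4 × 2 = 8 from the 4 double-bond units.
8 = 4(2); a planar, fully conjugated 4n system is antiaromatic.
(This ring is cyclooctatetraene.)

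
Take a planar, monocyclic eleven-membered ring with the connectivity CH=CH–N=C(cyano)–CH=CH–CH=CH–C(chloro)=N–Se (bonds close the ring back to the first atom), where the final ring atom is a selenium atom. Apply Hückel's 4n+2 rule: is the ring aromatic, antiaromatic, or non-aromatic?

Check conjugation: every atom in a ring double bond is sp² and brings one electron to the p orbital; each sp² =N– keeps its lone pair in-plane and puts one electron into the π system; the selenium donates one lone pair from its p orbital — every position has a p orbital, so the cyclic π system is continuous.
π-electron count: 5 × 2 = 10 from the double-bond units + 2 from the Se atom = 12.
With 12 = 4·3 π electrons, Hückel's rule classifies the planar ring as antiaromatic.

Antiaromatic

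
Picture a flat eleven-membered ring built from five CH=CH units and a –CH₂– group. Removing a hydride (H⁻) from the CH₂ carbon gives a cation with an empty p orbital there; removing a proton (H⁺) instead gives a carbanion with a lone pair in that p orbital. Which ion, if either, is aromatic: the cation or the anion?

The cation

Once that carbon is sp², every ring atom has a p orbital and both ions are fully conjugated.
Cation: 5 × 2 + 0 = 10 π electrons → 4(2)+2, aromatic.
Anion: 5 × 2 + 2 = 12 π electrons → 4(3), antiaromatic.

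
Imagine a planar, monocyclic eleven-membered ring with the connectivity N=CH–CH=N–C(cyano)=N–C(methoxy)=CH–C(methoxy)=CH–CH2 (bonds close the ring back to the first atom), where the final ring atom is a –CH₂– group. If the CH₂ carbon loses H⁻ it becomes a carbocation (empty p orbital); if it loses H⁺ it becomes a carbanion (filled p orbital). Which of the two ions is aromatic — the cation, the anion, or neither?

Once that carbon is sp², every ring atom has a p orbital and both ions are fully conjugated.
Cation: 5 × 2 + 0 = 10 π electrons → 4(2)+2, aromatic.
Anion: 5 × 2 + 2 = 12 π electrons → 4(3), antiaromatic.

The cation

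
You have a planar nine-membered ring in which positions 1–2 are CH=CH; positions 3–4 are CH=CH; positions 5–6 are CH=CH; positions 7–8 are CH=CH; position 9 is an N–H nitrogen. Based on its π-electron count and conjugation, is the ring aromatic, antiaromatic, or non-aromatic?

Check conjugation: each doubly-bonded ring atom is sp² with one p-orbital electron; the pyrrole-type nitrogen donates its lone pair from the p orbital — every position has a p orbital, so the cyclic π system is continuous.
Tallying contributions gives 4 × 2 = 8 from the double-bond units + 2 from the NH atom = 10.
Since 10 = 4·2 + 2, the ring meets the 4n+2 criterion.

Aromatic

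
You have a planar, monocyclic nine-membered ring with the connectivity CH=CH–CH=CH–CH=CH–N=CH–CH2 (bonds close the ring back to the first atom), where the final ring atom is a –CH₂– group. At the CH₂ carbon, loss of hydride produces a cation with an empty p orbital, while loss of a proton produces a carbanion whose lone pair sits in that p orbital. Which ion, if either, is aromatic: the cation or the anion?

The anion

Both ions have a continuous loop of p orbitals — each ring atom is sp².
Cation: 4 × 2 + 0 = 8 π electrons → 4(2), antiaromatic.
Anion: 4 × 2 + 2 = 10 π electrons → 4(2)+2, aromatic.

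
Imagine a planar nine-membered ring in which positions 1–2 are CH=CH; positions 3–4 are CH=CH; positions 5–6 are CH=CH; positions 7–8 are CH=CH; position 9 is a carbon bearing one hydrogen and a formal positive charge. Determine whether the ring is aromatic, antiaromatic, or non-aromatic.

Antiaromatic

Every ring atom contributes a p orbital perpendicular to the ring (the double-bond atoms are sp², each contributing one p electron; the carbocation has an empty p orbital), so the π system is cyclic and fully conjugated.
Tallying contributions gives 4 × 2 = 8 from the double-bond units + 0 from the CH(+) atom = 8.
8 is a 4n count (n = 2), so the planar conjugated ring is antiaromatic.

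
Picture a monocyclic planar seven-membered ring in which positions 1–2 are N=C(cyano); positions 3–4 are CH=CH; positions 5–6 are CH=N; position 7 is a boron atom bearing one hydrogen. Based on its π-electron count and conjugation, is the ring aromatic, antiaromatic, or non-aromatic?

Every ring atom contributes a p orbital perpendicular to the ring (every atom in a ring double bond is sp² and brings one electron to the p orbital; the doubly-bonded nitrogens are pyridine-type — their lone pairs lie in the ring plane, leaving one electron in the p orbital; the boron has an empty p orbital), so the π system is cyclic and fully conjugated.
Adding the contributions, 3 × 2 = 6 from the double-bond units + 0 from the BH atom = 6.
With 6 π electrons (n = 1), the Hückel 4n+2 condition holds.

Aromatic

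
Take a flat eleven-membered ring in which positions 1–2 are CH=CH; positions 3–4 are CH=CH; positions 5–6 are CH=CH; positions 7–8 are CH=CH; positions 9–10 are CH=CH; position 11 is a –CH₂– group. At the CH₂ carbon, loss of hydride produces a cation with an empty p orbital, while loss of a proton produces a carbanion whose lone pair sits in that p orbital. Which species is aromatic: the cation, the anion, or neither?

The cation

Once that carbon is sp², every ring atom has a p orbital and both ions are fully conjugated.
Cation: 5 × 2 + 0 = 10 π electrons → 4(2)+2, aromatic.
Anion: 5 × 2 + 2 = 12 π electrons → 4(3), antiaromatic.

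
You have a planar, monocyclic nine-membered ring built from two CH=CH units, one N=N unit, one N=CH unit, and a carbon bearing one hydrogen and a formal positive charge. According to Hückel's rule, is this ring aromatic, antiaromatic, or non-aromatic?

All ring atoms are sp² and supply a p orbital to the ring (every atom in a ring double bond is sp² and brings one electron to the p orbital; each =N– nitrogen is pyridine-type (lone pair in the sp² plane, one electron in the p orbital); the carbocation has an empty p orbital); the conjugation is uninterrupted.
Tallying contributions gives 4 × 2 = 8 from the double-bond units + 0 from the CH(+) atom = 8.
8 = 4(2); a planar, fully conjugated 4n system is antiaromatic.

Antiaromatic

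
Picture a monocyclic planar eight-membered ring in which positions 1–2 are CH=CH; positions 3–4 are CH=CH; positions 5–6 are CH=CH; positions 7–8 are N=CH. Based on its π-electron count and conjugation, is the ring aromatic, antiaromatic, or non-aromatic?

The p orbitals form a continuous loop: the double-bond atoms are sp², each contributing one p electron; each =N– nitrogen is pyridine-type (lone pair in the sp² plane, one electron in the p orbital). The ring is fully conjugated.
Adding the contributions, 4 × 2 = 8 from the 4 double-bond units.
With 8 = 4·2 π electrons, Hückel's rule classifies the planar ring as antiaromatic.

Antiaromatic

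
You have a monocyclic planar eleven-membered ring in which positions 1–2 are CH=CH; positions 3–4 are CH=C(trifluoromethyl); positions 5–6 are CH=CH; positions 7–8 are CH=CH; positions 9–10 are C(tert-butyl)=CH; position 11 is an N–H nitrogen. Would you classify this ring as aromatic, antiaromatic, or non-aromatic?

All ring atoms are sp² and supply a p orbital to the ring (every atom in a ring double bond is sp² and brings one electron to the p orbital; the pyrrole-type nitrogen donates its lone pair from the p orbital); the conjugation is uninterrupted.
Tallying contributions gives 5 × 2 = 10 from the double-bond units + 2 from the NH atom = 12.
12 = 4(3); a planar, fully conjugated 4n system is antiaromatic.

Antiaromatic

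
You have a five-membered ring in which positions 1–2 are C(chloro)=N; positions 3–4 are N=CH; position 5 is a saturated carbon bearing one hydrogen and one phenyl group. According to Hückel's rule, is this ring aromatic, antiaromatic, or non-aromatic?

Because that saturated carbon is sp³ and has no p orbital in the ring π system at the CH(phenyl) position, the π system cannot extend all the way around the ring.
Without a continuous loop of overlapping p orbitals the Hückel electron count never comes into play.

Non-aromatic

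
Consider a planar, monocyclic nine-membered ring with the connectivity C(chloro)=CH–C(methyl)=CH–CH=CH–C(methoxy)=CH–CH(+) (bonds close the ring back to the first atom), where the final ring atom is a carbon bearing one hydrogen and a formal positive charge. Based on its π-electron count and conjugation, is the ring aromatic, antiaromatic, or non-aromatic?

The p orbitals form a continuous loop: every atom in a ring double bond is sp² and brings one electron to the p orbital; the carbocation has an empty p orbital. The ring is fully conjugated.
Adding the contributions, 4 × 2 = 8 from the double-bond units + 0 from the CH(+) atom = 8.
8 is a 4n count (n = 2), so the planar conjugated ring is antiaromatic.

Antiaromatic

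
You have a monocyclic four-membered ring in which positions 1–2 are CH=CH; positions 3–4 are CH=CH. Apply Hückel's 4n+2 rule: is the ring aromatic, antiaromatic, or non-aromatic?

Check conjugation: every atom in a ring double bond is sp² and brings one electron to the p orbital — every position has a p orbital, so the cyclic π system is continuous.
Adding the contributions, 2 × 2 = 4 from the 2 double-bond units.
A 4n π count (4, n = 1) in a planar conjugated ring means antiaromatic.

Antiaromatic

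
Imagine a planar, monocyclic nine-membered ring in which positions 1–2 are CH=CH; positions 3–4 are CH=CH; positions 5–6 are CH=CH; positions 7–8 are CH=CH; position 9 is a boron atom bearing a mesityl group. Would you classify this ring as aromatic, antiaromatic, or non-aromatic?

Antiaromatic

Check conjugation: the double-bond atoms are sp², each contributing one p electron; the boron has an empty p orbital — every position has a p orbital, so the cyclic π system is continuous.
Counting π electrons: 4 × 2 = 8 from the double-bond units + 0 from the B(mesityl) atom = 8.
8 is a 4n count (n = 2), so the planar conjugated ring is antiaromatic.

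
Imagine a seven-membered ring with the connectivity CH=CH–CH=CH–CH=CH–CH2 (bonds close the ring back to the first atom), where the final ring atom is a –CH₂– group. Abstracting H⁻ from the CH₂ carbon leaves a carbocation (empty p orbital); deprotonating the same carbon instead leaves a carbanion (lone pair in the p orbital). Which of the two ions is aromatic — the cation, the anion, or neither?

Both ions have a continuous loop of p orbitals — each ring atom is sp².
Cation: 3 × 2 + 0 = 6 π electrons → 4(1)+2, aromatic.
Anion: 3 × 2 + 2 = 8 π electrons → 4(2), antiaromatic.

The cation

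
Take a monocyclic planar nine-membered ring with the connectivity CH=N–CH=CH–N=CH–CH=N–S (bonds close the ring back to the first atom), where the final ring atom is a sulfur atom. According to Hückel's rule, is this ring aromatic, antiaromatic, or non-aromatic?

Aromatic

Check conjugation: each doubly-bonded ring atom is sp² with one p-orbital electron; each sp² =N– keeps its lone pair in-plane and puts one electron into the π system; the sulfur donates one lone pair from its p orbital — every position has a p orbital, so the cyclic π system is continuous.
Adding the contributions, 4 × 2 = 8 from the double-bond units + 2 from the S atom = 10.
That gives a 4n+2 count (10, n = 2).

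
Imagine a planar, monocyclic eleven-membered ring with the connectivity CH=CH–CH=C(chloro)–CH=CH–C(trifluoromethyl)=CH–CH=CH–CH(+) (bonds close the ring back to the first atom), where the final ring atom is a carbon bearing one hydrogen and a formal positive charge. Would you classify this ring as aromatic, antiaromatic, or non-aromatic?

Aromatic

All ring atoms are sp² and supply a p orbital to the ring (every atom in a ring double bond is sp² and brings one electron to the p orbital; the carbocation has an empty p orbital); the conjugation is uninterrupted.
Counting π electrons: 5 × 2 = 10 from the double-bond units + 0 from the CH(+) atom = 10.
With 10 π electrons (n = 2), the Hückel 4n+2 condition holds.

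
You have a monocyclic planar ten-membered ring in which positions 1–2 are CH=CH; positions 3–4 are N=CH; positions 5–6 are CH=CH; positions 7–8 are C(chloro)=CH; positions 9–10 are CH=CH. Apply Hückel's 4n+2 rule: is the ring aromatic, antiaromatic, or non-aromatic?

Every ring atom contributes a p orbital perpendicular to the ring (every atom in a ring double bond is sp² and brings one electron to the p orbital; each =N– nitrogen is pyridine-type (lone pair in the sp² plane, one electron in the p orbital)), so the π system is cyclic and fully conjugated.
π-electron count: 5 × 2 = 10 from the 5 double-bond units.
That gives a 4n+2 count (10, n = 2).

Aromatic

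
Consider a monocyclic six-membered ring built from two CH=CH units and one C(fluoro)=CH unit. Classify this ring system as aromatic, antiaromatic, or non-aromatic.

Check conjugation: every atom in a ring double bond is sp² and brings one electron to the p orbital — every position has a p orbital, so the cyclic π system is continuous.
Counting π electrons: 3 × 2 = 6 from the 3 double-bond units.
That gives a 4n+2 count (6, n = 1).

Aromatic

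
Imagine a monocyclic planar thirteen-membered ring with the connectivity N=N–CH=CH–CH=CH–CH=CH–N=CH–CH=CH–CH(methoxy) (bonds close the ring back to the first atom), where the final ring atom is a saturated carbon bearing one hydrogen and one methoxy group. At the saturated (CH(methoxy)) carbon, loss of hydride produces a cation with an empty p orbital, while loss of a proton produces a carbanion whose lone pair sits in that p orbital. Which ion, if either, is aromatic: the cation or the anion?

The anion

Once that carbon is sp², every ring atom has a p orbital and both ions are fully conjugated.
Cation: 6 × 2 + 0 = 12 π electrons → 4(3), antiaromatic.
Anion: 6 × 2 + 2 = 14 π electrons → 4(3)+2, aromatic.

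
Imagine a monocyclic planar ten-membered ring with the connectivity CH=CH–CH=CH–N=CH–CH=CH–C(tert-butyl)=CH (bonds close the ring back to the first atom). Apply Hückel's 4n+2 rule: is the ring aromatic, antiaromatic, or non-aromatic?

The p orbitals form a continuous loop: the double-bond atoms are sp², each contributing one p electron; each =N– nitrogen is pyridine-type (lone pair in the sp² plane, one electron in the p orbital). The ring is fully conjugated.
Counting π electrons: 5 × 2 = 10 from the 5 double-bond units.
With 10 π electrons (n = 2), the Hückel 4n+2 condition holds.

Aromatic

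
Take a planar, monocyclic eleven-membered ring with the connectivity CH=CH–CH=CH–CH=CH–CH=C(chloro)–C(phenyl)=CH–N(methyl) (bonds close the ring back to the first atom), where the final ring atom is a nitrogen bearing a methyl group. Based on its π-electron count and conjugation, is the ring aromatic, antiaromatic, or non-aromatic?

Check conjugation: the double-bond atoms are sp², each contributing one p electron; the pyrrole-type nitrogen donates its lone pair from the p orbital — every position has a p orbital, so the cyclic π system is continuous.
Adding the contributions, 5 × 2 = 10 from the double-bond units + 2 from the N(methyl) atom = 12.
12 = 4(3); a planar, fully conjugated 4n system is antiaromatic.

Antiaromatic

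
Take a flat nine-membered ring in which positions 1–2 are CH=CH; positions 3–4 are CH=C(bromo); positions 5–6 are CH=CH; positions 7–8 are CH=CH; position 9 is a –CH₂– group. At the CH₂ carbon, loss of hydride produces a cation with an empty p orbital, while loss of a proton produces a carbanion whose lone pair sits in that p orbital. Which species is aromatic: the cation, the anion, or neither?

In either ion the ring is fully conjugated: every atom, including the new sp² carbon, supplies a p orbital.
Cation: 4 × 2 + 0 = 8 π electrons → 4(2), antiaromatic.
Anion: 4 × 2 + 2 = 10 π electrons → 4(2)+2, aromatic.

The anion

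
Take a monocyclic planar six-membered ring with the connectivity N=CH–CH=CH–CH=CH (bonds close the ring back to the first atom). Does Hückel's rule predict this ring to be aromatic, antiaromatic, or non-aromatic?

Check conjugation: the double-bond atoms are sp², each contributing one p electron; the doubly-bonded nitrogens are pyridine-type — their lone pairs lie in the ring plane, leaving one electron in the p orbital — every position has a p orbital, so the cyclic π system is continuous.
Adding the contributions, 3 × 2 = 6 from the 3 double-bond units.
That gives a 4n+2 count (6, n = 1).

Aromatic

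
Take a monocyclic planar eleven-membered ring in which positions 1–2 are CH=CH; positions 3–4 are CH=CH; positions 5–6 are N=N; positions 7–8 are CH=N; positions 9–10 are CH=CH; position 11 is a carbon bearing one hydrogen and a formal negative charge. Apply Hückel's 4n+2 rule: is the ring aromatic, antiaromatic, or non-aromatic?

Antiaromatic

All ring atoms are sp² and supply a p orbital to the ring (every atom in a ring double bond is sp² and brings one electron to the p orbital; each =N– nitrogen is pyridine-type (lone pair in the sp² plane, one electron in the p orbital); the carbanion's lone pair occupies the p orbital); the conjugation is uninterrupted.
π-electron count: 5 × 2 = 10 from the double-bond units + 2 from the CH(-) atom = 12.
With 12 = 4·3 π electrons, Hückel's rule classifies the planar ring as antiaromatic.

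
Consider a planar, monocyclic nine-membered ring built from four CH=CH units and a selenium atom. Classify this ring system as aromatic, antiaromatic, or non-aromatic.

All ring atoms are sp² and supply a p orbital to the ring (every atom in a ring double bond is sp² and brings one electron to the p orbital; the selenium donates one lone pair from its p orbital); the conjugation is uninterrupted.
Tallying contributions gives 4 × 2 = 8 from the double-bond units + 2 from the Se atom = 10.
Since 10 = 4·2 + 2, the ring meets the 4n+2 criterion.

Aromatic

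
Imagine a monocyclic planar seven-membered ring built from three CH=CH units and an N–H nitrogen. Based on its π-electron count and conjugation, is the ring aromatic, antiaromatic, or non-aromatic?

Check conjugation: each doubly-bonded ring atom is sp² with one p-orbital electron; the pyrrole-type nitrogen donates its lone pair from the p orbital — every position has a p orbital, so the cyclic π system is continuous.
Counting π electrons: 3 × 2 = 6 from the double-bond units + 2 from the NH atom = 8.
A 4n π count (8, n = 2) in a planar conjugated ring means antiaromatic.

Antiaromatic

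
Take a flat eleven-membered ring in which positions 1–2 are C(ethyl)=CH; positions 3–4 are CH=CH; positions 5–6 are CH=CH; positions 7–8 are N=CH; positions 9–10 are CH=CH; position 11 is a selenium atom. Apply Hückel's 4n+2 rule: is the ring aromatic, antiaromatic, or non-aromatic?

Antiaromatic

Every ring atom contributes a p orbital perpendicular to the ring (every atom in a ring double bond is sp² and brings one electron to the p orbital; the doubly-bonded nitrogens are pyridine-type — their lone pairs lie in the ring plane, leaving one electron in the p orbital; the selenium donates one lone pair from its p orbital), so the π system is cyclic and fully conjugated.
Counting π electrons: 5 × 2 = 10 from the double-bond units + 2 from the Se atom = 12.
A 4n π count (12, n = 3) in a planar conjugated ring means antiaromatic.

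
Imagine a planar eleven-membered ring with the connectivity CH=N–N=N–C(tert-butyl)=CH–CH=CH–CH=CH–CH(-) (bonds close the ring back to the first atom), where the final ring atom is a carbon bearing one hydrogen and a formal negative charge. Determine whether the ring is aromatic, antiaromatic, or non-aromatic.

Antiaromatic

The p orbitals form a continuous loop: the double-bond atoms are sp², each contributing one p electron; each =N– nitrogen is pyridine-type (lone pair in the sp² plane, one electron in the p orbital); the carbanion's lone pair occupies the p orbital. The ring is fully conjugated.
Adding the contributions, 5 × 2 = 10 from the double-bond units + 2 from the CH(-) atom = 12.
12 is a 4n count (n = 3), so the planar conjugated ring is antiaromatic.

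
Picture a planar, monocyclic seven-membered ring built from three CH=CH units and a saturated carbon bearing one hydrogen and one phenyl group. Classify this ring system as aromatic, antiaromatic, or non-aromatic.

Non-aromatic

The CH(phenyl) carbon is saturated: that saturated carbon is sp³ and has no p orbital in the ring π system. Conjugation is not continuous around the ring.
A ring that is not fully conjugated cannot be aromatic or antiaromatic regardless of its π-electron count.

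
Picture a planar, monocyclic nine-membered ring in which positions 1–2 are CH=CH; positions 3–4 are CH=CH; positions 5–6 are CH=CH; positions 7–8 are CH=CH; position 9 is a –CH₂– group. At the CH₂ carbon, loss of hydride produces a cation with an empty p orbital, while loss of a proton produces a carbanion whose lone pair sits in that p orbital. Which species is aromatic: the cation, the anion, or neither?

The anion

In both ions every ring atom is sp² and contributes a p orbital, so both rings are fully conjugated.
Cation: 4 × 2 + 0 = 8 π electrons → 4(2), antiaromatic.
Anion: 4 × 2 + 2 = 10 π electrons → 4(2)+2, aromatic.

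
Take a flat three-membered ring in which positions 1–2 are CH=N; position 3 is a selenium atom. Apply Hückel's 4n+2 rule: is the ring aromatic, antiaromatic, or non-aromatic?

Antiaromatic

Check conjugation: every atom in a ring double bond is sp² and brings one electron to the p orbital; the doubly-bonded nitrogens are pyridine-type — their lone pairs lie in the ring plane, leaving one electron in the p orbital; the selenium donates one lone pair from its p orbital — every position has a p orbital, so the cyclic π system is continuous.
Counting π electrons: 1 × 2 = 2 from the double-bond unit + 2 from the Se atom = 4.
With 4 = 4·1 π electrons, Hückel's rule classifies the planar ring as antiaromatic.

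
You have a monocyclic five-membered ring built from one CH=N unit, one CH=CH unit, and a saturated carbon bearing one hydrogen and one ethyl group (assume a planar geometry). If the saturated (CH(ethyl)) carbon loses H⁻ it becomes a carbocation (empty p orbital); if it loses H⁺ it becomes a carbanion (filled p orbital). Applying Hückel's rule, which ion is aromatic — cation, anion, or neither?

The anion

Both ions have a continuous loop of p orbitals — each ring atom is sp².
Cation: 2 × 2 + 0 = 4 π electrons → 4(1), antiaromatic.
Anion: 2 × 2 + 2 = 6 π electrons → 4(1)+2, aromatic.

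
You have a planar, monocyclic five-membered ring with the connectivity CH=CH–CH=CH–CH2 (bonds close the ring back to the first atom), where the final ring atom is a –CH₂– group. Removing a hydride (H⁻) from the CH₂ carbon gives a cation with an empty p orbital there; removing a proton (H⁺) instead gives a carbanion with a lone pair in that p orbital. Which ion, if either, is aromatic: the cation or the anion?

In both ions every ring atom is sp² and contributes a p orbital, so both rings are fully conjugated.
Cation: 2 × 2 + 0 = 4 π electrons → 4(1), antiaromatic.
Anion: 2 × 2 + 2 = 6 π electrons → 4(1)+2, aromatic.

The anion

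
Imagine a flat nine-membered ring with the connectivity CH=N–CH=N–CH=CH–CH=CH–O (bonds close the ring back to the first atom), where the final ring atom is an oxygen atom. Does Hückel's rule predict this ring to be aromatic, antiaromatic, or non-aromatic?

Aromatic

All ring atoms are sp² and supply a p orbital to the ring (the double-bond atoms are sp², each contributing one p electron; the doubly-bonded nitrogens are pyridine-type — their lone pairs lie in the ring plane, leaving one electron in the p orbital; the oxygen donates one lone pair from its p orbital); the conjugation is uninterrupted.
Tallying contributions gives 4 × 2 = 8 from the double-bond units + 2 from the O atom = 10.
10 = 4(2) + 2, which satisfies Hückel's 4n+2 rule.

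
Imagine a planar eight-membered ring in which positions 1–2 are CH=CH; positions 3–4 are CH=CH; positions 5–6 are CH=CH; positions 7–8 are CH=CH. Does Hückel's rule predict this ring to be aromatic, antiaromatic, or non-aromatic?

Antiaromatic

All ring atoms are sp² and supply a p orbital to the ring (the double-bond atoms are sp², each contributing one p electron); the conjugation is uninterrupted.
π-electron count: 4 × 2 = 8 from the 4 double-bond units.
With 8 = 4·2 π electrons, Hückel's rule classifies the planar ring as antiaromatic.
This is cyclooctatetraene.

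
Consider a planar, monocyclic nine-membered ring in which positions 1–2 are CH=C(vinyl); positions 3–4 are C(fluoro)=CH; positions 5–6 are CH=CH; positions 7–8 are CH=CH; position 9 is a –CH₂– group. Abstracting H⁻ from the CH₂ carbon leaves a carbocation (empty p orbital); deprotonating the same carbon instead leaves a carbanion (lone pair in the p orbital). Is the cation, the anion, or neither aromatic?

Both ions have a continuous loop of p orbitals — each ring atom is sp².
Cation: 4 × 2 + 0 = 8 π electrons → 4(2), antiaromatic.
Anion: 4 × 2 + 2 = 10 π electrons → 4(2)+2, aromatic.

The anion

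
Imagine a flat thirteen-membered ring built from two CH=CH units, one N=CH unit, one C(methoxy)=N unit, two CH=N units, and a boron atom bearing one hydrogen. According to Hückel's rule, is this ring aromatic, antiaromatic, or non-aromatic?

Check conjugation: every atom in a ring double bond is sp² and brings one electron to the p orbital; each sp² =N– keeps its lone pair in-plane and puts one electron into the π system; the boron has an empty p orbital — every position has a p orbital, so the cyclic π system is continuous.
π-electron count: 6 × 2 = 12 from the double-bond units + 0 from the BH atom = 12.
12 is a 4n count (n = 3), so the planar conjugated ring is antiaromatic.

Antiaromatic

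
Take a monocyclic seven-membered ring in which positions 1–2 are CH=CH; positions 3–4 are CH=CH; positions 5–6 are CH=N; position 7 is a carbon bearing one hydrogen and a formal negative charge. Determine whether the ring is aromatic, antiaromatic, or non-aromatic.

Antiaromatic

Every ring atom contributes a p orbital perpendicular to the ring (each doubly-bonded ring atom is sp² with one p-orbital electron; each sp² =N– keeps its lone pair in-plane and puts one electron into the π system; the carbanion's lone pair occupies the p orbital), so the π system is cyclic and fully conjugated.
Counting π electrons: 3 × 2 = 6 from the double-bond units + 2 from the CH(-) atom = 8.
A 4n π count (8, n = 2) in a planar conjugated ring means antiaromatic.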